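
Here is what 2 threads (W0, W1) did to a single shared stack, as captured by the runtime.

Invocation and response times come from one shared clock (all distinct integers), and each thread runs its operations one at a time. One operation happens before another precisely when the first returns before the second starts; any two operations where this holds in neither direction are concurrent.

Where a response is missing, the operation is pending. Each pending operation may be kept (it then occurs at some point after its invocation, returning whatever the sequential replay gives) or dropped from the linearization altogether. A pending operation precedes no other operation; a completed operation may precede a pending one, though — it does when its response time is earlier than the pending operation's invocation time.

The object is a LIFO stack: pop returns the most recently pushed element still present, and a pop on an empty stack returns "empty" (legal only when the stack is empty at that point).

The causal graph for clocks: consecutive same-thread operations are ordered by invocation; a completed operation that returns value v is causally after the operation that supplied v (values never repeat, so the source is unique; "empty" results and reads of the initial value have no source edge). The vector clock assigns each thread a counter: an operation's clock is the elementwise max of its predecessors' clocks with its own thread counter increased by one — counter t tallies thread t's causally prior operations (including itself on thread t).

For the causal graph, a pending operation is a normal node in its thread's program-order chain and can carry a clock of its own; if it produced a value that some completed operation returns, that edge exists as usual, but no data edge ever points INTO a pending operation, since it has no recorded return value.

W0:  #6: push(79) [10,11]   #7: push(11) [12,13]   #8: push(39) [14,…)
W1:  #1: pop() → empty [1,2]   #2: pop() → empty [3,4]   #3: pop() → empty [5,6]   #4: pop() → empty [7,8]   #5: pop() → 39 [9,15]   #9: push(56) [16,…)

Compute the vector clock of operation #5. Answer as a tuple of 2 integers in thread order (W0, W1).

#1 (invocation 1): nothing precedes it; W1's component alone gives (0, 1)
#6 (invocation 10): nothing precedes it; W0's component alone gives (1, 0)
#2 (invocation 3): componentwise max over VC(#1)=(0, 1), +1 at W1, giving (0, 2)
#7 (invocation 12): componentwise max over VC(#6)=(1, 0), +1 at W0, giving (2, 0)
#3 (invocation 5): componentwise max over VC(#2)=(0, 2), +1 at W1, giving (0, 3)
#8 (invocation 14): componentwise max over VC(#7)=(2, 0), +1 at W0, giving (3, 0)
#4 (invocation 7): componentwise max over VC(#3)=(0, 3), +1 at W1, giving (0, 4)
#5 (invocation 9): componentwise max over VC(#4)=(0, 4), VC(#8)=(3, 0), +1 at W1, giving (3, 5)
#9 (invocation 16): componentwise max over VC(#5)=(3, 5), +1 at W1, giving (3, 6)
target: VC(#5) = (3, 5)

(3, 5)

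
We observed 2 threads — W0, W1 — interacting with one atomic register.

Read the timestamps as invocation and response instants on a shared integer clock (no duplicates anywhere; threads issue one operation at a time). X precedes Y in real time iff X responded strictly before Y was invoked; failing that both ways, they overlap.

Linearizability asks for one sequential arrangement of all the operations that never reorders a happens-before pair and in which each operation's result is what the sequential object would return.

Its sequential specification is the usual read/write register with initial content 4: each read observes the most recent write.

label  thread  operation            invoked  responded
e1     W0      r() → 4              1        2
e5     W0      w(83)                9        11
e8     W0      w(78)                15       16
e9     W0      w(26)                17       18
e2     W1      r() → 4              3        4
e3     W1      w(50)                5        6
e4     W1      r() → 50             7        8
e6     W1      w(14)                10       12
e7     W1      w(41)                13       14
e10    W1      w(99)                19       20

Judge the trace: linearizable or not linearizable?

linearizable

witness order: e1, e2, e3, e4, e5, e6, e7, e8, e9, e10
1. e1 r() → 4, leaving value 4
2. e2 r() → 4, leaving value 4
3. e3 w(50), leaving value 50
4. e4 r() → 50, leaving value 50
5. e5 w(83), leaving value 83
6. e6 w(14), leaving value 14
7. e7 w(41), leaving value 41
8. e8 w(78), leaving value 78
9. e9 w(26), leaving value 26
10. e10 w(99), leaving value 99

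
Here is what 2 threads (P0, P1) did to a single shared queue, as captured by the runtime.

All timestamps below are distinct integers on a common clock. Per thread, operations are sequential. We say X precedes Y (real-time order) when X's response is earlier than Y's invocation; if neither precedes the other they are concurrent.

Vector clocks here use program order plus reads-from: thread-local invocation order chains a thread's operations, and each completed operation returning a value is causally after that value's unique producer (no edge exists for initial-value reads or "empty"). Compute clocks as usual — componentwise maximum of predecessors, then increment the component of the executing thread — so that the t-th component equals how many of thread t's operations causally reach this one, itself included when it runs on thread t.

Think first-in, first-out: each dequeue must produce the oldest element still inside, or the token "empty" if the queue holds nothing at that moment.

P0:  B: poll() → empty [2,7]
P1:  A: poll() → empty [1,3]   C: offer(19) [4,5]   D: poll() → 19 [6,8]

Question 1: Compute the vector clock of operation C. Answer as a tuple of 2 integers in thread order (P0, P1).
(0, 2)

A (invocation 1): nothing precedes it; P1's component alone gives (0, 1)
B (invocation 2): nothing precedes it; P0's component alone gives (1, 0)
C, invoked 4, takes VC(A)=(0, 1) under max, adds 1 for P1 → (0, 2)
D, invoked 6, takes VC(C)=(0, 2) under max, adds 1 for P1 → (0, 3)
target: VC(C) = (0, 2)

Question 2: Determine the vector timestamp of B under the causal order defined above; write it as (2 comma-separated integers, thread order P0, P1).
(1, 0)

A, invoked 1, has no incoming edges; only P1's bump applies → (0, 1)
B, invoked 2, has no incoming edges; only P0's bump applies → (1, 0)
C (invocation 4): componentwise max over VC(A)=(0, 1), +1 at P1, giving (0, 2)
D (invocation 6): componentwise max over VC(C)=(0, 2), +1 at P1, giving (0, 3)
target: VC(B) = (1, 0)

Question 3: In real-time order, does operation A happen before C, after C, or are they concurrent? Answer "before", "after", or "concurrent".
before

A spans [1,3], C spans [4,5]
resp(A)=3 < inv(C)=4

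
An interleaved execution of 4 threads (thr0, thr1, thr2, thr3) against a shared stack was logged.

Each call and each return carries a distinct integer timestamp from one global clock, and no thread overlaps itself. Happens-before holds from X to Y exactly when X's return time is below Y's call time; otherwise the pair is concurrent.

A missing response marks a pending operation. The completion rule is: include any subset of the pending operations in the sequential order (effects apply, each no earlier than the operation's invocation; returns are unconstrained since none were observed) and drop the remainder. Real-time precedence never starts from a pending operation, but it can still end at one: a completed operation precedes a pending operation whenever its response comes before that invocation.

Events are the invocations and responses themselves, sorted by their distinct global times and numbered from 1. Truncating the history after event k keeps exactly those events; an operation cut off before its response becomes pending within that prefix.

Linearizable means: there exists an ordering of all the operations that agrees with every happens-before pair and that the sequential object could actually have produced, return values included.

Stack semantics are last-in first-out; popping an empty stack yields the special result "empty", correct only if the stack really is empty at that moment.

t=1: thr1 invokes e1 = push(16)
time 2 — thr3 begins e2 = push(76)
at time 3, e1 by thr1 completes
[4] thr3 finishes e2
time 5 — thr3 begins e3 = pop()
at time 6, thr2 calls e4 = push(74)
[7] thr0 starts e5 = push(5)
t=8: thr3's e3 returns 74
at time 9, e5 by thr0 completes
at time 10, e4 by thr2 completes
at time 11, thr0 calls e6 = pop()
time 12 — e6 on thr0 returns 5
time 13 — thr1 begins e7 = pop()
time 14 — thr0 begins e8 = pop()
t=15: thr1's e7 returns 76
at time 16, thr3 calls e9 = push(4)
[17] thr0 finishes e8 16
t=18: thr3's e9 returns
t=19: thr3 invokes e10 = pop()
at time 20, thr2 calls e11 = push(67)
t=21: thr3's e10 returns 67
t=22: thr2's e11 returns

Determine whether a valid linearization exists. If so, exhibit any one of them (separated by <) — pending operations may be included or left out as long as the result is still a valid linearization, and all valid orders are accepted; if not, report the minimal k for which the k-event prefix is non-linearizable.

after step 1 (e1 push(16)): stack <16>
after step 2 (e2 push(76)): stack <16,76>
after step 3 (e4 push(74)): stack <16,76,74>
after step 4 (e3 pop() → 74): stack <16,76>
after step 5 (e5 push(5)): stack <16,76,5>
after step 6 (e6 pop() → 5): stack <16,76>
after step 7 (e7 pop() → 76): stack <16>
after step 8 (e8 pop() → 16): stack <>
after step 9 (e9 push(4)): stack <4>
after step 10 (e11 push(67)): stack <4,67>
after step 11 (e10 pop() → 67): stack <4>

linearizable — witness: e1 < e2 < e4 < e3 < e5 < e6 < e7 < e8 < e9 < e11 < e10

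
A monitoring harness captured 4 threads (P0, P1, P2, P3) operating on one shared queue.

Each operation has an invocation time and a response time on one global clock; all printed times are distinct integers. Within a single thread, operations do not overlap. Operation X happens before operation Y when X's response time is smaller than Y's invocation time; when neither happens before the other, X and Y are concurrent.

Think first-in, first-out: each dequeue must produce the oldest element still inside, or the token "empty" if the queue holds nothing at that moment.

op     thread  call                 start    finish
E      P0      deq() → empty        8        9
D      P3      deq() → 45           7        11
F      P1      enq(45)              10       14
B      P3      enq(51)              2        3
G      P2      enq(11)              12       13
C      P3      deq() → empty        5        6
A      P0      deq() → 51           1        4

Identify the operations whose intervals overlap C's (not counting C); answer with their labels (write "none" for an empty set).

concurrent with C ([5,6]): every op whose interval crosses 5..6
A [1,4]: before
B [2,3]: before
D [7,11]: after
E [8,9]: after
F [10,14]: after
G [12,13]: after

none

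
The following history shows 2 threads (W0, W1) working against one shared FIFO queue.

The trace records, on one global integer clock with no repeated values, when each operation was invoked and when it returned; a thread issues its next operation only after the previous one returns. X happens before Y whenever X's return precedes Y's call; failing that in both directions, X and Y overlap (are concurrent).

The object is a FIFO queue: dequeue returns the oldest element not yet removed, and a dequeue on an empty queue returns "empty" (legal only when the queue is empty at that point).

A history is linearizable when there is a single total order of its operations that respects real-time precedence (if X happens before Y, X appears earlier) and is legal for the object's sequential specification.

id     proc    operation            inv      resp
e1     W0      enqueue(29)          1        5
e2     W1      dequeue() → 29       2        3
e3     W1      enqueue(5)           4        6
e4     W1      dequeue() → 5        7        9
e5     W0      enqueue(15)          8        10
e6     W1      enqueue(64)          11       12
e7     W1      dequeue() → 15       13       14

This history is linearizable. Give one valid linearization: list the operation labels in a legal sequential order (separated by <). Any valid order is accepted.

e1 < e2 < e3 < e4 < e5 < e6 < e7

after step 1 (e1 enqueue(29)): queue <29>
after step 2 (e2 dequeue() → 29): queue <>
after step 3 (e3 enqueue(5)): queue <5>
after step 4 (e4 dequeue() → 5): queue <>
after step 5 (e5 enqueue(15)): queue <15>
after step 6 (e6 enqueue(64)): queue <15,64>
after step 7 (e7 dequeue() → 15): queue <64>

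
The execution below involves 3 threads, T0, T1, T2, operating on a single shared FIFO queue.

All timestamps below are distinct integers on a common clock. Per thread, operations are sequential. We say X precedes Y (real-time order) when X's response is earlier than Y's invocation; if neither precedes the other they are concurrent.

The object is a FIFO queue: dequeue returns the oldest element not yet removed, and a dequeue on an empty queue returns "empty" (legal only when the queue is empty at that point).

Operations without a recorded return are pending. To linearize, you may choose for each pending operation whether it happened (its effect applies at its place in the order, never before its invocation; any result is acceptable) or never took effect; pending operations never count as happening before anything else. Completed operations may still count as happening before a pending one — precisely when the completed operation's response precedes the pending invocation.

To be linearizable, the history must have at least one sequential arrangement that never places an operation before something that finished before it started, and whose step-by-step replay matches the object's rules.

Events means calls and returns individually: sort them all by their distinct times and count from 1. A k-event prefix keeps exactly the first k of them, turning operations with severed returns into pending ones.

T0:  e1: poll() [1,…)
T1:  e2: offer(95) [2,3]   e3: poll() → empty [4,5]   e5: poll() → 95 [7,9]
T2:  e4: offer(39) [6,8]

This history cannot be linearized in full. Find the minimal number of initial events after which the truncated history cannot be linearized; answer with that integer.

events 1..8 are still linearizable — one witness is e2, e1, e3, e4:
1. e2 offer(95), leaving queue <95>
2. e1 poll() (pending, included), leaving queue <>
3. e3 poll() → empty, leaving queue <>
4. e4 offer(39), leaving queue <39>
event 9 — e5's response, time 9 — after it, nothing linearizes
every completion of the 1 pending operation (e1) was checked; none linearizes
for example e2, e3, e4, e5 (pending dropped) fails at step 2: e3 poll() → empty is not legal there
for example e2, e3, e5, e4 (pending dropped) fails at step 2: e3 poll() → empty is not legal there

9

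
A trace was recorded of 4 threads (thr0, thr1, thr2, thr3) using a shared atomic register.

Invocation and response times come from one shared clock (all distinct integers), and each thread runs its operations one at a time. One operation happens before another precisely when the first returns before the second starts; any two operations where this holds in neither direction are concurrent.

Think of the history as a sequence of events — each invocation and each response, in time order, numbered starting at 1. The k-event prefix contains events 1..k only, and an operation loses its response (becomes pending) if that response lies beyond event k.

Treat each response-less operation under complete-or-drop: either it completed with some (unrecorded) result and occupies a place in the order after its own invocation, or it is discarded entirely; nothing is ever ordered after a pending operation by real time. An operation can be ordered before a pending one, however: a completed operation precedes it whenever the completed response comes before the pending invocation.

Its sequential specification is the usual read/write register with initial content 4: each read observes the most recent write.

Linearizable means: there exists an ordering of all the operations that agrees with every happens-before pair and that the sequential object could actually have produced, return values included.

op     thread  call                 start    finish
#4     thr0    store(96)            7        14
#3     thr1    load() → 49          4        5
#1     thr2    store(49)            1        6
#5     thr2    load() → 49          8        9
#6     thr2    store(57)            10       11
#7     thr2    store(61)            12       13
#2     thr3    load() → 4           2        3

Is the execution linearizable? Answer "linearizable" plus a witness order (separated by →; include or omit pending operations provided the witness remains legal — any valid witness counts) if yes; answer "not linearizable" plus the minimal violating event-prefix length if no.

linearizable — witness: #2 → #1 → #3 → #5 → #4 → #6 → #7

step 1: #2 load() → 4 — value 4
step 2: #1 store(49) — value 49
step 3: #3 load() → 49 — value 49
step 4: #5 load() → 49 — value 49
step 5: #4 store(96) — value 96
step 6: #6 store(57) — value 57
step 7: #7 store(61) — value 61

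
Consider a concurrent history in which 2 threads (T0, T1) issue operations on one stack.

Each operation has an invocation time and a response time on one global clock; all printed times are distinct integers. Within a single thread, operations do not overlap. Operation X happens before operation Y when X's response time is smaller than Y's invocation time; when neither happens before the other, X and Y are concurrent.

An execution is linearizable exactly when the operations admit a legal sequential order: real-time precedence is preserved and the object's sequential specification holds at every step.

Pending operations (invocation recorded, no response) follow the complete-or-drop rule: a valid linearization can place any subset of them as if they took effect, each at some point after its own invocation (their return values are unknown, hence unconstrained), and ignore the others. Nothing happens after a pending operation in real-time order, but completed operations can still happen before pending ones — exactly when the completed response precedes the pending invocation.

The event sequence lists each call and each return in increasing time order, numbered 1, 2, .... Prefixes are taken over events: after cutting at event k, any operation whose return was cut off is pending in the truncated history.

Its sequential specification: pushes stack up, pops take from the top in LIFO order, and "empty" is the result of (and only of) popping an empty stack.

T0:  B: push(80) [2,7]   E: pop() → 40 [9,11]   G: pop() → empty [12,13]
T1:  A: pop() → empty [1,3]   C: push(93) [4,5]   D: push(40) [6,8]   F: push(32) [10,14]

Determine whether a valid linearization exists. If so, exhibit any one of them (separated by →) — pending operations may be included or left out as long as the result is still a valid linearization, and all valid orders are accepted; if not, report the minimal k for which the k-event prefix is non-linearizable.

already the first 13 events (up to G's response at time 13) admit no linearization; the first 12 still do
checked exhaustively: 4 real-time-consistent orders of 6 completed operations, zero legal stack replays
every completion of the 1 pending operation (F) was checked; none linearizes
for example A, B, C, D, E, G (pending dropped) fails at step 6: G pop() → empty is not legal there
for example A, C, B, D, E, G (pending dropped) fails at step 6: G pop() → empty is not legal there

not linearizable — minimal violating prefix: 13 events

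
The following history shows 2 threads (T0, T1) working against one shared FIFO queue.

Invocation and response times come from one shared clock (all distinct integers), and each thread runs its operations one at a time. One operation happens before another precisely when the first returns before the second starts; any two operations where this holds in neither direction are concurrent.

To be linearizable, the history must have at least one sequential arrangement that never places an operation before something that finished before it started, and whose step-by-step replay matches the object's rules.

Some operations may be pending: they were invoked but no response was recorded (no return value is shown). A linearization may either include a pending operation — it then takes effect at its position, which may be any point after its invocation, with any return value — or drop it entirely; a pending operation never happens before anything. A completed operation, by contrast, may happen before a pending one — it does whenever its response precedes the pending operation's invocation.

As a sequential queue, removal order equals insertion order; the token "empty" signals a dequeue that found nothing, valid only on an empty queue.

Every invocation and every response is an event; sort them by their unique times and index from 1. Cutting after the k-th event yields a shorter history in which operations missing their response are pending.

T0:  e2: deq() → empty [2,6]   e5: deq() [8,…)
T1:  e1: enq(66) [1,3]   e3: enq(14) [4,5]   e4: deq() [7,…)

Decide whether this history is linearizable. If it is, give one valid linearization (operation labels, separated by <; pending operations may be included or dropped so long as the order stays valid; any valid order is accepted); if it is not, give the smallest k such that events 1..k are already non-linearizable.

linearizable — witness: e2 < e1 < e3

step 1: e2 deq() → empty — queue <>
step 2: e1 enq(66) — queue <66>
step 3: e3 enq(14) — queue <66,14>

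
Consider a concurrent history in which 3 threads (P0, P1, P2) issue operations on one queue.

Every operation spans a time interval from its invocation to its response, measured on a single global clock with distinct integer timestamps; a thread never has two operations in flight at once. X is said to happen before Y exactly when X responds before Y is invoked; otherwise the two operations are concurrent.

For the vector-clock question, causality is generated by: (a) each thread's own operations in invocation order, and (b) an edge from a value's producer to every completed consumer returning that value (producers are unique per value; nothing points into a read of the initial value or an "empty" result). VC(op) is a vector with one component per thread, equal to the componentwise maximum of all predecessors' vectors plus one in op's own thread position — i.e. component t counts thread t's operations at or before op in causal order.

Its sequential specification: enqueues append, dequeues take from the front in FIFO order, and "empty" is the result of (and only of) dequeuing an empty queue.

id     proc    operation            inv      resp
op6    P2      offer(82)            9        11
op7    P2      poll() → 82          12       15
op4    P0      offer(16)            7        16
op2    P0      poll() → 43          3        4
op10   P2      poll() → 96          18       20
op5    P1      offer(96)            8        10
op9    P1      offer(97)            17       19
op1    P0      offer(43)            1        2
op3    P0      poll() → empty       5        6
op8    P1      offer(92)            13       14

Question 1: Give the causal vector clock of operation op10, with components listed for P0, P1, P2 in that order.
(0, 1, 3)

invoked at 9, op6 has no predecessors; its own P2 bump gives (0, 0, 1)
invoked at 8, op5 has no predecessors; its own P1 bump gives (0, 1, 0)
invoked at 1, op1 has no predecessors; its own P0 bump gives (1, 0, 0)
op7, invoked 12, takes VC(op6)=(0, 0, 1) under max, adds 1 for P2 → (0, 0, 2)
op8, invoked 13, takes VC(op5)=(0, 1, 0) under max, adds 1 for P1 → (0, 2, 0)
op2, invoked 3, takes VC(op1)=(1, 0, 0) under max, adds 1 for P0 → (2, 0, 0)
op9, invoked 17, takes VC(op8)=(0, 2, 0) under max, adds 1 for P1 → (0, 3, 0)
op3, invoked 5, takes VC(op2)=(2, 0, 0) under max, adds 1 for P0 → (3, 0, 0)
op10, invoked 18, takes VC(op5)=(0, 1, 0), VC(op7)=(0, 0, 2) under max, adds 1 for P2 → (0, 1, 3)
op4, invoked 7, takes VC(op3)=(3, 0, 0) under max, adds 1 for P0 → (4, 0, 0)
target: VC(op10) = (0, 1, 3)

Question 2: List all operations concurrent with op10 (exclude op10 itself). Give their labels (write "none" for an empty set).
op9

op10 runs from 18 to 20; window-overlapping ops are concurrent
op1 [1,2]: before
op2 [3,4]: before
op3 [5,6]: before
op4 [7,16]: before
op5 [8,10]: before
op6 [9,11]: before
op7 [12,15]: before
op8 [13,14]: before
op9 [17,19]: concurrent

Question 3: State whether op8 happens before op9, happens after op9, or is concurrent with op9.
before

op8 spans [13,14], op9 spans [17,19]
resp(op8)=14 < inv(op9)=17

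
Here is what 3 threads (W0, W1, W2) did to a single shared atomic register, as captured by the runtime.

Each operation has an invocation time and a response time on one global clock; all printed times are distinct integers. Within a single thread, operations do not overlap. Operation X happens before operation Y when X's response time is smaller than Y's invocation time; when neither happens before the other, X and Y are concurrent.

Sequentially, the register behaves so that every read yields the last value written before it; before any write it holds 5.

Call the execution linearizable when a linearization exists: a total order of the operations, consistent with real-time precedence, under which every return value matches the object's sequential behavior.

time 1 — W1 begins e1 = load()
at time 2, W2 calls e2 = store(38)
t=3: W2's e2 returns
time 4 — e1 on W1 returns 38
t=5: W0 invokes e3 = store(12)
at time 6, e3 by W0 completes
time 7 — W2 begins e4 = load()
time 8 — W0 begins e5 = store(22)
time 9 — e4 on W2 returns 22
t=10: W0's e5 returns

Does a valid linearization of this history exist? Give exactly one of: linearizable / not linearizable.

linearizable

a witness: e2, e1, e3, e5, e4
after step 1 (e2 store(38)): value 38
after step 2 (e1 load() → 38): value 38
after step 3 (e3 store(12)): value 12
after step 4 (e5 store(22)): value 22
after step 5 (e4 load() → 22): value 22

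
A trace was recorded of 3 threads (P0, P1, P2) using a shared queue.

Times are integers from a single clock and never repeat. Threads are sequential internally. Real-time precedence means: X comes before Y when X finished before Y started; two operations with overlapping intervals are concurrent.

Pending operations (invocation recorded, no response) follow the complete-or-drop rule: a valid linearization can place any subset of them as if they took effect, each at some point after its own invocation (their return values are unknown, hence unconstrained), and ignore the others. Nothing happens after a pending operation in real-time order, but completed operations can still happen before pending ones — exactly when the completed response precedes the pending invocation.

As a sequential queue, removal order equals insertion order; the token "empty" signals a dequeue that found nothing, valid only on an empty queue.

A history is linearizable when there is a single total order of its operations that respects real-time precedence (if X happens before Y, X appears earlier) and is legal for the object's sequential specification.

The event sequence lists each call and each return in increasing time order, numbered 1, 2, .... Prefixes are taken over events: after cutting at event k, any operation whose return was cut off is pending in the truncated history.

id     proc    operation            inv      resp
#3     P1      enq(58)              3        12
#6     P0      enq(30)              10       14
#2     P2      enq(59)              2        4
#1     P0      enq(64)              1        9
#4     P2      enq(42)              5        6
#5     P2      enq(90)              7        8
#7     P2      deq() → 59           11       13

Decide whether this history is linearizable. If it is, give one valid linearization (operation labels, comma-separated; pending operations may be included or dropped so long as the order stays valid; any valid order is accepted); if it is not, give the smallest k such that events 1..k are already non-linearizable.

linearizable — witness: #2, #1, #3, #4, #5, #6, #7

after step 1 (#2 enq(59)): queue <59>
after step 2 (#1 enq(64)): queue <59,64>
after step 3 (#3 enq(58)): queue <59,64,58>
after step 4 (#4 enq(42)): queue <59,64,58,42>
after step 5 (#5 enq(90)): queue <59,64,58,42,90>
after step 6 (#6 enq(30)): queue <59,64,58,42,90,30>
after step 7 (#7 deq() → 59): queue <64,58,42,90,30>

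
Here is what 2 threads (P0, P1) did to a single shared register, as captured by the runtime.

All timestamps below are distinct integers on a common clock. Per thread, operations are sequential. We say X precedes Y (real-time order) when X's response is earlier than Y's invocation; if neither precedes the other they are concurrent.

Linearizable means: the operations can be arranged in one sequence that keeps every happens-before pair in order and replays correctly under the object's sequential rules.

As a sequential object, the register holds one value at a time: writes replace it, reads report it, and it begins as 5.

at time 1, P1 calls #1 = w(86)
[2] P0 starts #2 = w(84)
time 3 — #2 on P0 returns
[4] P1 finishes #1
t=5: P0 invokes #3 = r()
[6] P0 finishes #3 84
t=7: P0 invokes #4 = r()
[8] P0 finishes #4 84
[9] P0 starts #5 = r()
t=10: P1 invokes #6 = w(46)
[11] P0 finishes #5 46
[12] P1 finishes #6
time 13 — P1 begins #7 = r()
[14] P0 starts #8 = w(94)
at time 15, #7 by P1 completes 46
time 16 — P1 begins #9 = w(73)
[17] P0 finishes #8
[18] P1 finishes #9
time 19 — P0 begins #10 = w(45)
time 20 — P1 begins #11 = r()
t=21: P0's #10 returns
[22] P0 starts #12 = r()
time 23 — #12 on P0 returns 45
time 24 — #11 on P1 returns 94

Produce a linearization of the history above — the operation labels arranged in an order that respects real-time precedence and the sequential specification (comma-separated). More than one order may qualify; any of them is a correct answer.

1. #1 w(86), leaving value 86
2. #2 w(84), leaving value 84
3. #3 r() → 84, leaving value 84
4. #4 r() → 84, leaving value 84
5. #6 w(46), leaving value 46
6. #5 r() → 46, leaving value 46
7. #7 r() → 46, leaving value 46
8. #9 w(73), leaving value 73
9. #8 w(94), leaving value 94
10. #11 r() → 94, leaving value 94
11. #10 w(45), leaving value 45
12. #12 r() → 45, leaving value 45

#1, #2, #3, #4, #6, #5, #7, #9, #8, #11, #10, #12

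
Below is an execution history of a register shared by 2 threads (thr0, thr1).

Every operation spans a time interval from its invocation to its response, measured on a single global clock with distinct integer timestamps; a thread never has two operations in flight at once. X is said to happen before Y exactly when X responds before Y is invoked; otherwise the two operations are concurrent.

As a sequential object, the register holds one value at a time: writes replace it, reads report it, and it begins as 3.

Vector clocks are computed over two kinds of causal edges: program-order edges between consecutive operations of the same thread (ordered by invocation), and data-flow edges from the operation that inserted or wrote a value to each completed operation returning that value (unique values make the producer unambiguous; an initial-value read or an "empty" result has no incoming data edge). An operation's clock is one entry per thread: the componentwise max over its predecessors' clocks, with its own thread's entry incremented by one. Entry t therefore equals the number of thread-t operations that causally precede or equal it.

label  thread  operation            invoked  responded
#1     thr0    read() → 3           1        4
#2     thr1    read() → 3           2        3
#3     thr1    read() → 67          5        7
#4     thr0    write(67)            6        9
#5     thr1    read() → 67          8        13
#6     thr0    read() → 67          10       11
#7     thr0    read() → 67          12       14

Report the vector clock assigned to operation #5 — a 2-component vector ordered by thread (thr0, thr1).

(2, 3)

no predecessors for #2 (invoked 2): thr1 increments from zero → (0, 1)
no predecessors for #1 (invoked 1): thr0 increments from zero → (1, 0)
invoked at 6, #4 merges VC(#1)=(1, 0) and bumps thr0's slot → (2, 0)
invoked at 10, #6 merges VC(#4)=(2, 0) and bumps thr0's slot → (3, 0)
invoked at 5, #3 merges VC(#2)=(0, 1), VC(#4)=(2, 0) and bumps thr1's slot → (2, 2)
invoked at 12, #7 merges VC(#4)=(2, 0), VC(#6)=(3, 0) and bumps thr0's slot → (4, 0)
invoked at 8, #5 merges VC(#3)=(2, 2), VC(#4)=(2, 0) and bumps thr1's slot → (2, 3)
target: VC(#5) = (2, 3)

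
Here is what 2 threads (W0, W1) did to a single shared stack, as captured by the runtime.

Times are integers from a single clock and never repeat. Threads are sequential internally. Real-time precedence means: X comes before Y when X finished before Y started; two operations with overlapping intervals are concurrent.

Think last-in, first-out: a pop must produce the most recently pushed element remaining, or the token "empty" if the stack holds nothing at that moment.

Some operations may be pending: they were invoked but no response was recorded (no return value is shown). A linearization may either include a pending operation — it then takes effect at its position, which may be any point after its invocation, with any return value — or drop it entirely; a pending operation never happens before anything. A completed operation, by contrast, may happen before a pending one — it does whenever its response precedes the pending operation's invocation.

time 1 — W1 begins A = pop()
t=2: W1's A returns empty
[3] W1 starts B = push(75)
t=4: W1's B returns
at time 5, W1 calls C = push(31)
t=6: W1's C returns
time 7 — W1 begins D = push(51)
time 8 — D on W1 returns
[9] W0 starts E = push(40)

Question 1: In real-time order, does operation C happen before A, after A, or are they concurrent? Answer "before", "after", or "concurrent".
C spans [5,6], A spans [1,2]
resp(A)=2 < inv(C)=5

after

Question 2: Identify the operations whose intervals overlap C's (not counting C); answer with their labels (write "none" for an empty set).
concurrent with C ([5,6]): every op whose interval crosses 5..6
A [1,2]: before
B [3,4]: before
D [7,8]: after
E [9,…): after

none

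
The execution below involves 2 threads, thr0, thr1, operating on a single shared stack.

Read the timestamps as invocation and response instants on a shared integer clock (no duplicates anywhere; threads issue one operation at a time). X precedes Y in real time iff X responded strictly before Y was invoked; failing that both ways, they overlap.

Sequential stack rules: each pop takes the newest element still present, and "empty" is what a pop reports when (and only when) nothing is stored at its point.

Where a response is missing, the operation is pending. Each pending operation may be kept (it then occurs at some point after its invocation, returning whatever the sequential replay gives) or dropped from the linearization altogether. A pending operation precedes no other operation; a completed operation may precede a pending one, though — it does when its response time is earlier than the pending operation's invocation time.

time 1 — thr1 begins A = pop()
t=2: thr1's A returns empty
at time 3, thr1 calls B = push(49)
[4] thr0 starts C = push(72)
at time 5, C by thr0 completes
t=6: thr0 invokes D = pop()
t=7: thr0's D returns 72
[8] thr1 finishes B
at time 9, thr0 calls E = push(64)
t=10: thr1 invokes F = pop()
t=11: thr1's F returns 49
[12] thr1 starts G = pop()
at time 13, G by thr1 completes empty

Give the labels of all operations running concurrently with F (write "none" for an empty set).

E

F spans [10,11]: anything still running between times 10 and 11 counts as concurrent
A [1,2]: before
B [3,8]: before
C [4,5]: before
D [6,7]: before
E [9,…): concurrent
G [12,13]: after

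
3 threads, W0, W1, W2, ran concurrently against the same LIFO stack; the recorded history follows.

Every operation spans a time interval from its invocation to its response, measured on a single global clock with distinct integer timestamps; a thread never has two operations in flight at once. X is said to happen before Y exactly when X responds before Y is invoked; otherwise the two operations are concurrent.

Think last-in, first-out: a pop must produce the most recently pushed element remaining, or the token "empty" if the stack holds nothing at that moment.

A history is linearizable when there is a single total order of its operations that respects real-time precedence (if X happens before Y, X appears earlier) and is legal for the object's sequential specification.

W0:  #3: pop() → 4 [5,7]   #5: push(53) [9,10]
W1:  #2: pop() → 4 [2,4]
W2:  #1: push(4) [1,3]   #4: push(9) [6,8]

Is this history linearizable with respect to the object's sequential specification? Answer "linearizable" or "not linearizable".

not linearizable

prefix check: 1..6 passes, 1..7 fails once #3's time-7 response joins
every one of the 2 real-time-consistent orders over 3 completed LIFO stack ops fails the sequential spec
every completion of the 1 pending operation (#4) was checked; none linearizes
one such order, #1, #2, #3 (pending dropped), breaks at step 3 where #3 pop() → 4 is illegal
one such order, #2, #1, #3 (pending dropped), breaks at step 1 where #2 pop() → 4 is illegal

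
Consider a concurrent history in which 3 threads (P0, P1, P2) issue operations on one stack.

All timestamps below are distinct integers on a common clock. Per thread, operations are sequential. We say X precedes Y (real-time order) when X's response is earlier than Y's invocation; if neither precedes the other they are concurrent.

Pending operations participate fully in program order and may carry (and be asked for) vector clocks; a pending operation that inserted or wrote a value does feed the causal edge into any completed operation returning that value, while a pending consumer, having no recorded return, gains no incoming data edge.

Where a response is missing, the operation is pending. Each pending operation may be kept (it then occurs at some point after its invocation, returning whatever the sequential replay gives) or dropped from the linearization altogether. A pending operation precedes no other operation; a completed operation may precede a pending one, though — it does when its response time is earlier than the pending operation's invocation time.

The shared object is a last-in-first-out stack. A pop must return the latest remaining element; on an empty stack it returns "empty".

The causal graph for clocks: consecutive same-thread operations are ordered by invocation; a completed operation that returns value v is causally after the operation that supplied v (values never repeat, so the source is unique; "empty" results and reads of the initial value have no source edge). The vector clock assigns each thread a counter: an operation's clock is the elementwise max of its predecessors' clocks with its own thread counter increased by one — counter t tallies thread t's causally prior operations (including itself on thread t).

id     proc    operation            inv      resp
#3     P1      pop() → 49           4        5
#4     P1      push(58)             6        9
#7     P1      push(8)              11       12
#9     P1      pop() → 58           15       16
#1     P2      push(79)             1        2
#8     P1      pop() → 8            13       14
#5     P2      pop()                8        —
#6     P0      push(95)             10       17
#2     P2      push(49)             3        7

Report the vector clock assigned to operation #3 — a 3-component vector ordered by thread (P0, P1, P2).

VC(#1, invoked at 1): no causal predecessors; +1 on P2 → (0, 0, 1)
VC(#6, invoked at 10): no causal predecessors; +1 on P0 → (1, 0, 0)
invoked at 3, #2 merges VC(#1)=(0, 0, 1) and bumps P2's slot → (0, 0, 2)
invoked at 8, #5 merges VC(#2)=(0, 0, 2) and bumps P2's slot → (0, 0, 3)
invoked at 4, #3 merges VC(#2)=(0, 0, 2) and bumps P1's slot → (0, 1, 2)
invoked at 6, #4 merges VC(#3)=(0, 1, 2) and bumps P1's slot → (0, 2, 2)
invoked at 11, #7 merges VC(#4)=(0, 2, 2) and bumps P1's slot → (0, 3, 2)
invoked at 13, #8 merges VC(#7)=(0, 3, 2) and bumps P1's slot → (0, 4, 2)
invoked at 15, #9 merges VC(#4)=(0, 2, 2), VC(#8)=(0, 4, 2) and bumps P1's slot → (0, 5, 2)
target: VC(#3) = (0, 1, 2)

(0, 1, 2)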